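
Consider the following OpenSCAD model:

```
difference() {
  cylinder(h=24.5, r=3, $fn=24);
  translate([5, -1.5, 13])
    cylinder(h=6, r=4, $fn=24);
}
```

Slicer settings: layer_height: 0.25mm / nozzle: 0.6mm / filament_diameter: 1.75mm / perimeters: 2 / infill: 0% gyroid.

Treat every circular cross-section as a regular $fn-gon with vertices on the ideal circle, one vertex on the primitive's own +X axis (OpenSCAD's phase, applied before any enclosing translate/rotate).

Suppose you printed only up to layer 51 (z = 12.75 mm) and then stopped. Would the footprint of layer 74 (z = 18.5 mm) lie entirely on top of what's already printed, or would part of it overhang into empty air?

entirely on top

Compare the two slices. At z = 12.75: the r=3 cylinder contributes a regular 24-gon of circumradius 3 (area = (24/2)·3.000²·sin(360°/24) = 27.95 mm²); the cylinder at (5, -1.5) is not intersected at this z (z outside [13, 19]); After the difference (first − rest): none of the subtracted shapes is present at this height, so the r=3 cylinder is unchanged — area = 27.95 mm². At z = 18.5: the r=3 cylinder gives a regular 24-gon of circumradius 3 (constant along its height) (area = (24/2)·3.000²·sin(360°/24) = 27.95 mm²); the r=4 cylinder at (5, -1.5) contributes a regular 24-gon of circumradius 4 (area = (24/2)·4.000²·sin(360°/24) = 49.69 mm²); Taking the first minus the rest: starting from the r=3 cylinder (27.95 mm²), the r=4 cylinder at (5, -1.5) partially overlaps it — only the 5.42 mm² overlap (of its 49.69 mm²) is removed, clipping the outline — area = 22.54 mm². Checking containment: the cross-section at z = 18.5 is a subset of the cross-section at z = 12.75.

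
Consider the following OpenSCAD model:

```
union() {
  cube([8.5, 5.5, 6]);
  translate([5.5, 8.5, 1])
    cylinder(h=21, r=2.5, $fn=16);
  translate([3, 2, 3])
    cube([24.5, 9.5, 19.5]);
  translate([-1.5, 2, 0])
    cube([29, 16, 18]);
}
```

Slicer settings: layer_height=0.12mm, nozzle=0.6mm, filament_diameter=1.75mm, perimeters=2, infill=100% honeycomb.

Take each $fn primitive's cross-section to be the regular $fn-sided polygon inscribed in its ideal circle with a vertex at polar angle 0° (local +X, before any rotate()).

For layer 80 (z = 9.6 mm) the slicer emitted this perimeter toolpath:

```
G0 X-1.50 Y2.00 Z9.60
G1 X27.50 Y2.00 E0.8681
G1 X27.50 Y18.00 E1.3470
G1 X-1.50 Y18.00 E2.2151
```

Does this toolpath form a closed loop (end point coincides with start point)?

no

Start point (G0): (-1.50, 2.00). End point (last G1): the path does not return to the start — open.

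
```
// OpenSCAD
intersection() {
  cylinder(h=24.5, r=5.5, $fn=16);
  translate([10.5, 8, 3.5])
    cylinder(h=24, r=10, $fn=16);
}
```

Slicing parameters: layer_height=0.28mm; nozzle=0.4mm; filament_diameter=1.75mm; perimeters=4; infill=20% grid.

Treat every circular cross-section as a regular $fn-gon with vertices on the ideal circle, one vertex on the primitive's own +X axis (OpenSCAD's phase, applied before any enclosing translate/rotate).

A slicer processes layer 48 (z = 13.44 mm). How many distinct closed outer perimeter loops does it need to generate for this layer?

At z = 13.44 mm: the r=5.5 cylinder gives a regular 16-gon of circumradius 5.5 (constant along its height); the r=10 cylinder at (10.5, 8) contributes a regular 16-gon of circumradius 10; After intersecting: the r=10 cylinder at (10.5, 8) partially overlaps the r=5.5 cylinder; clipping to the common part keeps 10.45 mm² — 1 connected region. The result has 1 disconnected region.

1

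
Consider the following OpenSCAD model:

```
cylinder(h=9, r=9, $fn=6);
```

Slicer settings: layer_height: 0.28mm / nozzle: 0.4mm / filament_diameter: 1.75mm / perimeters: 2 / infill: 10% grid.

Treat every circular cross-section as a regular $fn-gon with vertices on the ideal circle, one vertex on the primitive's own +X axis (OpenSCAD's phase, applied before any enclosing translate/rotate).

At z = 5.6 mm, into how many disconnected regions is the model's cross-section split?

1

At z = 5.6 mm: the r=9 cylinder contributes a regular 6-gon of circumradius 9. The result has 1 disconnected region.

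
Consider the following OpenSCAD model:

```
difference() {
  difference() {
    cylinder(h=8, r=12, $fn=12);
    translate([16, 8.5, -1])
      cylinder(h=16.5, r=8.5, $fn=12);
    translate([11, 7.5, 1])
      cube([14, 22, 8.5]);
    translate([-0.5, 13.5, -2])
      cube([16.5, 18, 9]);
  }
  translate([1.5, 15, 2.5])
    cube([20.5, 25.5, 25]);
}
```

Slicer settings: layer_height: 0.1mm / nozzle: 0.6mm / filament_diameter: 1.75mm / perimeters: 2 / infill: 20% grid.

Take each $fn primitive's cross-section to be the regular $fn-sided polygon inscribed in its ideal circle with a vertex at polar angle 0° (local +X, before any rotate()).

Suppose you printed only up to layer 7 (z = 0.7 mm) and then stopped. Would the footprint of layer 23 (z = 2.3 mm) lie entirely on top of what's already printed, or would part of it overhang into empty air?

entirely on top

Compare the two slices. At z = 0.7: the cylinder: section is a regular 12-gon, circumradius r=12 (area = (12/2)·12.000²·sin(360°/12) = 432.00 mm²); the cylinder at (16, 8.5): section is a regular 12-gon, circumradius r=8.5 (area = (12/2)·8.500²·sin(360°/12) = 216.75 mm²); the cube at (11, 7.5) is absent (z outside [1, 9.5]); the 16.5×18 cube at (-0.5, 13.5) contributes its full rectangle (area 297.00 mm²); After the difference (first − rest): starting from the r=12 cylinder (432.00 mm²), the r=8.5 cylinder at (16, 8.5) partially overlaps it — only the 10.59 mm² overlap (of its 216.75 mm²) is removed, clipping the outline; the 16.5×18 cube at (-0.5, 13.5) misses the remaining region (no effect) — area = 421.41 mm²; the cube at (1.5, 15) is not intersected at this z (z outside [2.5, 27.5]); Taking the first minus the rest: none of the subtracted shapes is present at this height, so the result so far is unchanged — area = 421.41 mm². At z = 2.3: the r=12 cylinder gives a regular 12-gon of circumradius 12 (constant along its height) (area = (12/2)·12.000²·sin(360°/12) = 432.00 mm²); the r=8.5 cylinder at (16, 8.5) contributes a regular 12-gon of circumradius 8.5 (area = (12/2)·8.500²·sin(360°/12) = 216.75 mm²); the 14×22 cube at (11, 7.5) contributes its full rectangle (area 308.00 mm²); the cube at (-0.5, 13.5) is present — its section is the full 16.5×18 rectangle (area 297.00 mm²); Subtracting the remaining from the first: starting from the r=12 cylinder (432.00 mm²), the r=8.5 cylinder at (16, 8.5) partially overlaps it — only the 10.59 mm² overlap (of its 216.75 mm²) is removed, clipping the outline; the 14×22 cube at (11, 7.5) misses the remaining region (no effect); the 16.5×18 cube at (-0.5, 13.5) misses the remaining region (no effect) — area = 421.41 mm²; the cube at (1.5, 15) is absent (z outside [2.5, 27.5]); After the difference (first − rest): none of the subtracted shapes is present at this height, so the result so far is unchanged — area = 421.41 mm². Checking containment: the cross-section at z = 2.3 is a subset of the cross-section at z = 0.7.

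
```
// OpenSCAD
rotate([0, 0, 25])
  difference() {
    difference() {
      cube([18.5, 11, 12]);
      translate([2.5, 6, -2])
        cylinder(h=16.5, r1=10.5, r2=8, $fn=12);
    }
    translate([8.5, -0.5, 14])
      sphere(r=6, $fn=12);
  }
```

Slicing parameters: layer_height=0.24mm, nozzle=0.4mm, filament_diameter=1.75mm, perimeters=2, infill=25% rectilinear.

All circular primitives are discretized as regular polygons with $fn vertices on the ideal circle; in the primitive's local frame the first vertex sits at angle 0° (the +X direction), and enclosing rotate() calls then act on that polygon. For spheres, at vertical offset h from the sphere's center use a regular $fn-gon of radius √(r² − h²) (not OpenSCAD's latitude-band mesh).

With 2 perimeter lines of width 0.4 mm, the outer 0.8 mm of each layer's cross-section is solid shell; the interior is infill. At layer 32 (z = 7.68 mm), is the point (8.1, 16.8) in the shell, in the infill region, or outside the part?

At z = 7.68 mm: the cube is present — its section is the full 18.5×11 rectangle; the cone at (2.5, 6) (r1=10.5→r2=8) has section circumradius 9.033 here — a regular 12-gon; Subtracting the remaining from the first: starting from the 18.5×11 cube, the cone at (2.5, 6) partially overlaps it — only the 117.80 mm² overlap (of its 244.80 mm²) is removed, clipping the outline — 1 connected region; the sphere at (8.5, -0.5) is not intersected at this z (|z−center|=6.320 > r=6); After the difference (first − rest): none of the subtracted shapes is present at this height, so the result so far is unchanged — 1 connected region; (whole slice rotated 25° about Z — lengths, areas and connectivity unchanged). Overall, the cross-section is a single solid region. Undo the 25° rotation: the query point maps to (14.441, 11.803) in the un-rotated model frame. The nearest boundary edge runs (9.84, 11.00)→(18.50, 11.00); distance from the point to it = 0.80 mm. The point is not inside any of the regions above, so it lies outside the cross-section (0.80 mm from the nearest boundary).

outside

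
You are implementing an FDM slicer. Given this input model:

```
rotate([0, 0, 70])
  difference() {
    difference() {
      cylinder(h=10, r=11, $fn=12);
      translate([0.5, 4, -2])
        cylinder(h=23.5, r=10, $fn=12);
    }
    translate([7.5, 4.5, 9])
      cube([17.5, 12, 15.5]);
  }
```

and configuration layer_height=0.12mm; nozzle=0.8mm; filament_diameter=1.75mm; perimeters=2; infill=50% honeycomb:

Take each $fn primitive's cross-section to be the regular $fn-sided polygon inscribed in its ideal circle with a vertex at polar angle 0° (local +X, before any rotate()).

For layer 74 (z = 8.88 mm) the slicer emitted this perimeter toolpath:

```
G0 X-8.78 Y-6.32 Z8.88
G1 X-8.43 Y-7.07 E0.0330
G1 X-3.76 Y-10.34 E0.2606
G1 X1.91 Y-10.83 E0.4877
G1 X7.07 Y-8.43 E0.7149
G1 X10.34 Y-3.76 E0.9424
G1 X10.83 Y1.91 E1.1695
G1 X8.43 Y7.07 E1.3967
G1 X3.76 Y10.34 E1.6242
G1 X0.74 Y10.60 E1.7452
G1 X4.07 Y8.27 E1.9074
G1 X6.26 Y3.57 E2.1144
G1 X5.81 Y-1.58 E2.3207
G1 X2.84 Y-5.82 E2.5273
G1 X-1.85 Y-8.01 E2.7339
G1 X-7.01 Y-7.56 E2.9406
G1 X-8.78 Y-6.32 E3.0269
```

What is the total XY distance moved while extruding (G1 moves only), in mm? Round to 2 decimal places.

Sum the Euclidean lengths of each G1 segment: total = 75.84 mm.

75.84 mm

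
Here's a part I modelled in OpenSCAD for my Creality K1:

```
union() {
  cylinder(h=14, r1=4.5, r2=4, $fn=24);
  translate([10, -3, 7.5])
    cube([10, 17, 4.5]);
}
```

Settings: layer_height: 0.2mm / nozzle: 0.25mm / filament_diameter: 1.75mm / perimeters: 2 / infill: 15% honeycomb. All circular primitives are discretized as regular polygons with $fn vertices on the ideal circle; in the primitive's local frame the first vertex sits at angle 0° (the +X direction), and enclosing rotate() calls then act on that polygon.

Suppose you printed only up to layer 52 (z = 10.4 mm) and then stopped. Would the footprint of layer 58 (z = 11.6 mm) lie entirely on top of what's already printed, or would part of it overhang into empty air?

Compare the two slices. At z = 10.4: the cone contributes a regular 24-gon of circumradius 4.129 (interpolated between r1=4.5 and r2=4 at t=0.743) (area = (24/2)·4.129²·sin(360°/24) = 52.94 mm²); the 10×17 cube at (10, -3) contributes its full rectangle (area 170.00 mm²); Taking the union: the 2 present regions are separate (no shared area or edge), so areas and boundary lengths simply add and each stays a separate island — area = 222.94 mm². At z = 11.6: the cone contributes a regular 24-gon of circumradius 4.086 (interpolated between r1=4.5 and r2=4 at t=0.829) (area = (24/2)·4.086²·sin(360°/24) = 51.85 mm²); the cube at (10, -3) is present — its section is the full 10×17 rectangle (area 170.00 mm²); Taking the union: the 2 present regions are separate (no shared area or edge), so areas and boundary lengths simply add and each stays a separate island — area = 221.85 mm². Checking containment: the cross-section at z = 11.6 is a subset of the cross-section at z = 10.4.

entirely on top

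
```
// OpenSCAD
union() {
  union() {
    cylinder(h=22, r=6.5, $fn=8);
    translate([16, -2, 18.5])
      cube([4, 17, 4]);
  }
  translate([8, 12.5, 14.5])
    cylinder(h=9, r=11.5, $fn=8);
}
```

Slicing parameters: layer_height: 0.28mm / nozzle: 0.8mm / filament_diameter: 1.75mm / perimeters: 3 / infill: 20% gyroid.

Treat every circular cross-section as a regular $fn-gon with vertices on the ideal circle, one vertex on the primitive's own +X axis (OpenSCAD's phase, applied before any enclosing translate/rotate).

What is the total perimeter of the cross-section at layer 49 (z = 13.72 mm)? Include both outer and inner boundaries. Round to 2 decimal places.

39.80 mm

At z = 13.72 mm: the cylinder: section is a regular 8-gon, circumradius r=6.5 (perimeter = 2·8·6.500·sin(180°/8) = 39.80 mm); the cube at (16, -2) is absent (z outside [18.5, 22.5]); Merging all regions: only the r=6.5 cylinder is present, so the union is just that shape — boundary = 39.80 mm; the cylinder at (8, 12.5) does not reach this height (z outside [14.5, 23.5]); Combining (union): only the result so far is present, so the union is just that shape — boundary = 39.80 mm. Overall, the cross-section is a single solid region. Total boundary length (outer) = 39.80 mm.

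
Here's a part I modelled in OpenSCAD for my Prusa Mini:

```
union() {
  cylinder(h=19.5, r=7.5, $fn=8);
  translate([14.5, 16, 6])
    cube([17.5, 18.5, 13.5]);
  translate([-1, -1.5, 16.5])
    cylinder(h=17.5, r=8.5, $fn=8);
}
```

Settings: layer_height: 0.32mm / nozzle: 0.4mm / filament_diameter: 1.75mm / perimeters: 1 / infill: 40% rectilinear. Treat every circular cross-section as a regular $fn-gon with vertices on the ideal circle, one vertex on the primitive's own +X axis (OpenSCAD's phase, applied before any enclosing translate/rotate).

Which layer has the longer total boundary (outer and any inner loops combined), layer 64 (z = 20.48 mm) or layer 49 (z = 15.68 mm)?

Layer 64 (z = 20.48): the cylinder is not intersected at this z (z outside [0, 19.5]); the cube at (14.5, 16) is not intersected at this z (z outside [6, 19.5]); the cylinder at (-1, -1.5): section is a regular 8-gon, circumradius r=8.5 (perimeter = 2·8·8.500·sin(180°/8) = 52.04 mm); Taking the union: only the r=8.5 cylinder at (-1, -1.5) is present, so the union is just that shape — boundary = 52.04 mm. So its perimeter = 52.04 mm. Layer 49 (z = 15.68): the cylinder: section is a regular 8-gon, circumradius r=7.5 (perimeter = 2·8·7.500·sin(180°/8) = 45.92 mm); the cube at (14.5, 16) (footprint 17.5×18.5) is included at this height (perimeter 72.00 mm); the cylinder at (-1, -1.5) is not intersected at this z (z outside [16.5, 34]); Merging all regions: the 2 present regions are separate (no shared area or edge), so areas and boundary lengths simply add and each stays a separate island — boundary = 117.92 mm. So its perimeter = 117.92 mm. Layer 49 is larger (117.92 vs 52.04 mm).

layer 49 (z = 15.68 mm)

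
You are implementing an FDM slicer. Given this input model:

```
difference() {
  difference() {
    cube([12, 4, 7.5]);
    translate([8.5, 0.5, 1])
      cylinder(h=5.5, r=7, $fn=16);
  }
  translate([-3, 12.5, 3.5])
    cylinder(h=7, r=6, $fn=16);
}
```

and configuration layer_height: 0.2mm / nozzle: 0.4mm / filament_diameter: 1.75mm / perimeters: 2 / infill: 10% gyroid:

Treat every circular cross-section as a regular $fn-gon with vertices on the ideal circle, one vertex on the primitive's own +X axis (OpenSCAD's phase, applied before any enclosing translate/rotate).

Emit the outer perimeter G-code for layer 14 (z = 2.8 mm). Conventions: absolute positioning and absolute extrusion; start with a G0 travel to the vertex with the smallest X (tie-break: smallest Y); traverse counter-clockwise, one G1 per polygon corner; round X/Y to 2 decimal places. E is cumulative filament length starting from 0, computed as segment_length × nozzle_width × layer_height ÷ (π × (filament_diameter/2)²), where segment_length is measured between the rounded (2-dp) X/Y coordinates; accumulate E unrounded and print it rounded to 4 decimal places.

At z = 2.8 mm: the cube is present — its section is the full 12×4 rectangle; the r=7 cylinder at (8.5, 0.5) gives a regular 16-gon of circumradius 7 (constant along its height); Subtracting the remaining from the first: starting from the 12×4 cube, the r=7 cylinder at (8.5, 0.5) partially overlaps it — only the 40.60 mm² overlap (of its 150.01 mm²) is removed, clipping the outline — 1 connected region; the cylinder at (-3, 12.5) is absent (z outside [3.5, 10.5]); Subtracting the remaining from the first: none of the subtracted shapes is present at this height, so that combined region is unchanged — 1 connected region. The outline is a single polygon with 6 vertices. Extrusion per mm of travel: 0.4 × 0.2 / (π × 0.875²) = 0.033260. Accumulating E over each segment gives final E = 0.4127.

G0 X0.00 Y0.00 Z2.80
G1 X1.60 Y0.00 E0.0532
G1 X1.50 Y0.50 E0.0702
G1 X2.03 Y3.18 E0.1610
G1 X2.58 Y4.00 E0.1939
G1 X0.00 Y4.00 E0.2797
G1 X0.00 Y0.00 E0.4127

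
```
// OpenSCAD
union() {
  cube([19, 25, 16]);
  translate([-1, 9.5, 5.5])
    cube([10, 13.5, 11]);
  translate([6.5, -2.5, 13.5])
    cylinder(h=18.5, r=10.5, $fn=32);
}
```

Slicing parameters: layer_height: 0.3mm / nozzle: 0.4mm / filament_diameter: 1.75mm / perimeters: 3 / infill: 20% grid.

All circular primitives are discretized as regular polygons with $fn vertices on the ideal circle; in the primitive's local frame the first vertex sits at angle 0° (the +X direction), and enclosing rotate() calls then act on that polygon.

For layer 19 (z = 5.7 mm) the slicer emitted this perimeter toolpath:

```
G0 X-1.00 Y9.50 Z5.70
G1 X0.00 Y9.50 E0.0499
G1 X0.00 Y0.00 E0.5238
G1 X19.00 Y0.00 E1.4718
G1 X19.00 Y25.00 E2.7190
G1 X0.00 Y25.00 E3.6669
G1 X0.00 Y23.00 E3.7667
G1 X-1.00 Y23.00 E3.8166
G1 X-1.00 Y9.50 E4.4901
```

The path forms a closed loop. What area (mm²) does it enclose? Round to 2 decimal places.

488.50 mm²

Apply the shoelace formula to the sequence of (X, Y) vertices; enclosed area = 488.50 mm².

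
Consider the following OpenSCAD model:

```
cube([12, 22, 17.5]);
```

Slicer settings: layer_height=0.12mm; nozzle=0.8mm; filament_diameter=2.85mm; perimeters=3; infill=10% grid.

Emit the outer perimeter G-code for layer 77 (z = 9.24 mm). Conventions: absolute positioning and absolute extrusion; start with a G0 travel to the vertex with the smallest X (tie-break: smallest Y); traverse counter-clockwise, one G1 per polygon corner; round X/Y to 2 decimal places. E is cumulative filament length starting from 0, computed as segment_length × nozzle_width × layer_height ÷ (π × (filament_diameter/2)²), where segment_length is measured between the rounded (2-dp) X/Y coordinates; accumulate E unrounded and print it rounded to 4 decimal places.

At z = 9.24 mm: the cube is present — its section is the full 12×22 rectangle. The outline is a single polygon with 4 vertices. Extrusion per mm of travel: 0.8 × 0.12 / (π × 1.425²) = 0.015048. Accumulating E over each segment gives final E = 1.0233.

G0 X0.00 Y0.00 Z9.24
G1 X12.00 Y0.00 E0.1806
G1 X12.00 Y22.00 E0.5116
G1 X0.00 Y22.00 E0.6922
G1 X0.00 Y0.00 E1.0233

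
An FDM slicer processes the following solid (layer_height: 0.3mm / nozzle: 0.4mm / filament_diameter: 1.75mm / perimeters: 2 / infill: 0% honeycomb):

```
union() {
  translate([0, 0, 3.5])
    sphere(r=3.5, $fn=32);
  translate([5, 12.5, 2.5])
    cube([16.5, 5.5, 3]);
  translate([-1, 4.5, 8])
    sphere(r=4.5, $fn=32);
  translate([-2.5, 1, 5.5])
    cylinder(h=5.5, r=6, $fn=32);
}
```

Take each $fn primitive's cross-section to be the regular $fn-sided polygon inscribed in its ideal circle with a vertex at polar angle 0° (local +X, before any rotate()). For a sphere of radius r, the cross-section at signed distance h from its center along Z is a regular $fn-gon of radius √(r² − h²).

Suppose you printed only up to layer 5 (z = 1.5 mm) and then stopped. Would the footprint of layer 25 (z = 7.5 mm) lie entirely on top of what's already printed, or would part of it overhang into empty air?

part overhangs

Compare the two slices. At z = 1.5: the r=3.5 sphere slices to a regular 32-gon of circumradius 2.872 (√(r²−h²) with h=2 from center) (area = (32/2)·2.872²·sin(360°/32) = 25.75 mm²); the cube at (5, 12.5) does not reach this height (z outside [2.5, 5.5]); the sphere at (-1, 4.5) is not intersected at this z (|z−center|=6.500 > r=4.5); the cylinder at (-2.5, 1) is absent (z outside [5.5, 11]); Merging all regions: only the r=3.5 sphere is present, so the union is just that shape — area = 25.75 mm². At z = 7.5: the sphere is absent (|z−center|=4.000 > r=3.5); the cube at (5, 12.5) is not intersected at this z (z outside [2.5, 5.5]); the sphere at (-1, 4.5): section is a regular 32-gon, circumradius = √(r²−h²) = √(4.5²−0.5²) = 4.472 (area = (32/2)·4.472²·sin(360°/32) = 62.43 mm²); the cylinder at (-2.5, 1): section is a regular 32-gon, circumradius r=6 (area = (32/2)·6.000²·sin(360°/32) = 112.37 mm²); Taking the union: the regions partially overlap — summed areas 174.80 mm² minus the doubly-counted overlap 45.13 mm² gives 129.67 mm² — area = 129.67 mm². Checking containment: at z = 7.5 the cross-section extends beyond the z = 1.5 cross-section by about 103.92 mm².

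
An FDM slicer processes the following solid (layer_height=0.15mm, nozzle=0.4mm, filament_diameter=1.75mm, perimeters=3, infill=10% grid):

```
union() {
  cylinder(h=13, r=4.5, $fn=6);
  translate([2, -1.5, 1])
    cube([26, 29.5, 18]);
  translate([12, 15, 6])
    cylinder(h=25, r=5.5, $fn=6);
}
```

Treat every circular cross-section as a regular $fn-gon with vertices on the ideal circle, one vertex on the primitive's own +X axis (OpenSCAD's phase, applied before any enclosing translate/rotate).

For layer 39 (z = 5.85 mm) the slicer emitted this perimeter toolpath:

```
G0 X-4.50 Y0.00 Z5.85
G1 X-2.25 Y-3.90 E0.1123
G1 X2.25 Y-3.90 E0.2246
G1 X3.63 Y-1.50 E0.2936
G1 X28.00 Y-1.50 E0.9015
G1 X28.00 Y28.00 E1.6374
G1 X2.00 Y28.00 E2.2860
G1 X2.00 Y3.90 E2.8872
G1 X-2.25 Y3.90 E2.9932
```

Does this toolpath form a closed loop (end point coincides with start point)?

Start point (G0): (-4.50, 0.00). End point (last G1): the path does not return to the start — open.

no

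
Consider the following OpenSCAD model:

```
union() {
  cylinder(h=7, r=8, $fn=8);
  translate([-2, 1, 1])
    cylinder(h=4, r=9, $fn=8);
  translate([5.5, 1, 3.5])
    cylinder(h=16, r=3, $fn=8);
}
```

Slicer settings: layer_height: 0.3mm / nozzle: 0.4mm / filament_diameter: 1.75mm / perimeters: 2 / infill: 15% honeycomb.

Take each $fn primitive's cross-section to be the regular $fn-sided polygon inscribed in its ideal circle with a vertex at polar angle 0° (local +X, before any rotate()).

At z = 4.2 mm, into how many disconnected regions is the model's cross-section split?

At z = 4.2 mm: the cylinder: section is a regular 8-gon, circumradius r=8; the r=9 cylinder at (-2, 1) gives a regular 8-gon of circumradius 9 (constant along its height); the cylinder at (5.5, 1): section is a regular 8-gon, circumradius r=3; Merging all regions: the regions partially overlap (shared area 187.56 mm²), so overlapping operands fuse into one piece — 1 connected region. The result has 1 disconnected region.

1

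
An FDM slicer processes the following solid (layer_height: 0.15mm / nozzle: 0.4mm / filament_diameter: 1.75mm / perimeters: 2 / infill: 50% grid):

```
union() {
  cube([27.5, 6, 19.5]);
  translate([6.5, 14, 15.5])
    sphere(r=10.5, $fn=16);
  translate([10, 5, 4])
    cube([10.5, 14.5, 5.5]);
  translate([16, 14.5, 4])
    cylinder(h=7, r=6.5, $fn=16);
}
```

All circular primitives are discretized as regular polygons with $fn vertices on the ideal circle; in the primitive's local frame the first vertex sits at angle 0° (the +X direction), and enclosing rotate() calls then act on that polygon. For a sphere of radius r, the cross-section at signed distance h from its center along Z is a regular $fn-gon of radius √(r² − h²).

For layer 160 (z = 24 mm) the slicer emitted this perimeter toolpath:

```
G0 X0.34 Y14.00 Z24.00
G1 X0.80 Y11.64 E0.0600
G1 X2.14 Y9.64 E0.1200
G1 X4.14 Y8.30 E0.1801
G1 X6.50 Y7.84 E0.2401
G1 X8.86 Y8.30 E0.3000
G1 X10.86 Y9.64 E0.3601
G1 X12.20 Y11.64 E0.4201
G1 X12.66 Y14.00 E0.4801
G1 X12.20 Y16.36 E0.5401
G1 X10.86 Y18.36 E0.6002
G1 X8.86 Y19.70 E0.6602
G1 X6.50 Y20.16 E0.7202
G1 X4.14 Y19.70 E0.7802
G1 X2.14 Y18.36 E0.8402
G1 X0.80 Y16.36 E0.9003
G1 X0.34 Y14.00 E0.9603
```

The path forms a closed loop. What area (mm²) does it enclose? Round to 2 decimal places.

116.40 mm²

Apply the shoelace formula to the sequence of (X, Y) vertices; enclosed area = 116.40 mm².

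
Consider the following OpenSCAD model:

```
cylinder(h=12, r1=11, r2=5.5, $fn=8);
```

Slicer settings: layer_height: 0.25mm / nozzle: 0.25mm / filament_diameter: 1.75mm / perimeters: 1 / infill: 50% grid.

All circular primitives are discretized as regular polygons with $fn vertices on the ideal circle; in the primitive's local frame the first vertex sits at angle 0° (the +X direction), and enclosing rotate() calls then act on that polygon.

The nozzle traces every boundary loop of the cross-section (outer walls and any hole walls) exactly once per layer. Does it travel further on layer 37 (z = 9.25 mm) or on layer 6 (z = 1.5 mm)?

layer 6 (z = 1.5 mm)

Layer 37 (z = 9.25): the cone contributes a regular 8-gon of circumradius 6.760 (interpolated between r1=11 and r2=5.5 at t=0.771) (perimeter = 2·8·6.760·sin(180°/8) = 41.39 mm). So its perimeter = 41.39 mm. Layer 6 (z = 1.5): the cone: at t=0.125 of its height the radius interpolates to r₁+(r₂−r₁)t = 10.312, giving a regular 8-gon of that circumradius (perimeter = 2·8·10.312·sin(180°/8) = 63.14 mm). So its perimeter = 63.14 mm. Layer 6 is larger (63.14 vs 41.39 mm).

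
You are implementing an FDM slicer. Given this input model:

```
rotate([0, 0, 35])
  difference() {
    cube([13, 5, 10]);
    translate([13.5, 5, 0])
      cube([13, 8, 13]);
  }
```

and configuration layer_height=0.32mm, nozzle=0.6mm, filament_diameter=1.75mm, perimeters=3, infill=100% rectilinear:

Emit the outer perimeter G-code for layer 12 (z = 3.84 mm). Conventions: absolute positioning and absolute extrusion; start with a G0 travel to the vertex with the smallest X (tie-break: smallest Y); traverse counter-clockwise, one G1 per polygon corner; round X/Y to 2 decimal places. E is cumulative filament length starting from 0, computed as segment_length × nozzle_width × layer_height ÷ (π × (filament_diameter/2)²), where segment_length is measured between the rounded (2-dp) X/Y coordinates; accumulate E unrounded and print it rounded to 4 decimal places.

At z = 3.84 mm: the cube (footprint 13×5) is included at this height; the cube at (13.5, 5) is present — its section is the full 13×8 rectangle; Taking the first minus the rest: starting from the 13×5 cube, the 13×8 cube at (13.5, 5) misses the remaining region (no effect) — 1 connected region; (rotated 35° about Z; rotation is an isometry so areas/perimeters/island counts are preserved). The outline is a single polygon with 4 vertices. Extrusion per mm of travel: 0.6 × 0.32 / (π × 0.875²) = 0.079824. Accumulating E over each segment gives final E = 2.8738.

G0 X-2.87 Y4.10 Z3.84
G1 X0.00 Y0.00 E0.3995
G1 X10.65 Y7.46 E1.4374
G1 X7.78 Y11.55 E1.8363
G1 X-2.87 Y4.10 E2.8738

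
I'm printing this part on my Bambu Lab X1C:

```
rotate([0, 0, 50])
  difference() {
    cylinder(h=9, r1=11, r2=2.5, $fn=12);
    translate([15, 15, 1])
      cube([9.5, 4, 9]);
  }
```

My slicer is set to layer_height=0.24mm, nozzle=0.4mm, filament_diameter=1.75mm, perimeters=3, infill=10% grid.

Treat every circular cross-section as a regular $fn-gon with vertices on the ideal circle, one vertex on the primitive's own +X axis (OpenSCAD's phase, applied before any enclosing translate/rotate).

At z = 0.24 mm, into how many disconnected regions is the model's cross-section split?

At z = 0.24 mm: the cone: at t=0.027 of its height the radius interpolates to r₁+(r₂−r₁)t = 10.773, giving a regular 12-gon of that circumradius; the cube at (15, 15) is absent (z outside [1, 10]); After the difference (first − rest): none of the subtracted shapes is present at this height, so the cone is unchanged — 1 connected region; (rotated 50° about Z; rotation is an isometry so areas/perimeters/island counts are preserved). The result has 1 disconnected region.

1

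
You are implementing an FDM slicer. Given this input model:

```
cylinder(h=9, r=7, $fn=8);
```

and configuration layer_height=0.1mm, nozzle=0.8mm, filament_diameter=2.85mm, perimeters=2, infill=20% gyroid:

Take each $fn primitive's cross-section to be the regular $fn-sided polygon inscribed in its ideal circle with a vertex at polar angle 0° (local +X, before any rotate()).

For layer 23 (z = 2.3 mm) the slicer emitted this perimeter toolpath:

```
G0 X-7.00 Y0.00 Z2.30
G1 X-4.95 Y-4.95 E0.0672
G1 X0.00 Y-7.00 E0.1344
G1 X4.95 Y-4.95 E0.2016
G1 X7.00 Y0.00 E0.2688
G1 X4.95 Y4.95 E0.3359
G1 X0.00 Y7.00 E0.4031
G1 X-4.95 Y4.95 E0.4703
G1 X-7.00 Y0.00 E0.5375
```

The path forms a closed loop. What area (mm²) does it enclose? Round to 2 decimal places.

138.60 mm²

Apply the shoelace formula to the sequence of (X, Y) vertices; enclosed area = 138.60 mm².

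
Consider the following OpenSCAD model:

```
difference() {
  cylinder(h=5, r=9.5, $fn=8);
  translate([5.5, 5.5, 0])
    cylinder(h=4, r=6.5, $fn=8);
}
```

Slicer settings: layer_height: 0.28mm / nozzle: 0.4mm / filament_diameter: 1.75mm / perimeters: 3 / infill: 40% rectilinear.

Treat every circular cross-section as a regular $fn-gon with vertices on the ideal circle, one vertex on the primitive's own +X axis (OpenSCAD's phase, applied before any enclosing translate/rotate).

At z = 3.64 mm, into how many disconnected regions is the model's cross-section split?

1

At z = 3.64 mm: the r=9.5 cylinder contributes a regular 8-gon of circumradius 9.5; the cylinder at (5.5, 5.5): section is a regular 8-gon, circumradius r=6.5; Subtracting the remaining from the first: starting from the r=9.5 cylinder, the r=6.5 cylinder at (5.5, 5.5) partially overlaps it — only the 64.97 mm² overlap (of its 119.50 mm²) is removed, clipping the outline — 1 connected region. The result has 1 disconnected region.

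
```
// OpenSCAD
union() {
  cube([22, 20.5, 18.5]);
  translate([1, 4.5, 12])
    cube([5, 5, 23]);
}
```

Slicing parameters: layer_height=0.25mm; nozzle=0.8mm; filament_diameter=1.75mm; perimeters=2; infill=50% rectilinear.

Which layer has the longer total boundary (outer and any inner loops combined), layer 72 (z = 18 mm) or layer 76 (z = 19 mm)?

Layer 72 (z = 18): the 22×20.5 cube contributes its full rectangle (perimeter 85.00 mm); the cube at (1, 4.5) (footprint 5×5) is included at this height (perimeter 20.00 mm); Taking the union: the 5×5 cube at (1, 4.5) lies entirely inside the 22×20.5 cube, so the union is just the 22×20.5 cube — boundary = 85.00 mm. So its perimeter = 85.00 mm. Layer 76 (z = 19): the cube does not reach this height (z outside [0, 18.5]); the cube at (1, 4.5) (footprint 5×5) is included at this height (perimeter 20.00 mm); Taking the union: only the 5×5 cube at (1, 4.5) is present, so the union is just that shape — boundary = 20.00 mm. So its perimeter = 20.00 mm. Layer 72 is larger (85.00 vs 20.00 mm).

layer 72 (z = 18 mm)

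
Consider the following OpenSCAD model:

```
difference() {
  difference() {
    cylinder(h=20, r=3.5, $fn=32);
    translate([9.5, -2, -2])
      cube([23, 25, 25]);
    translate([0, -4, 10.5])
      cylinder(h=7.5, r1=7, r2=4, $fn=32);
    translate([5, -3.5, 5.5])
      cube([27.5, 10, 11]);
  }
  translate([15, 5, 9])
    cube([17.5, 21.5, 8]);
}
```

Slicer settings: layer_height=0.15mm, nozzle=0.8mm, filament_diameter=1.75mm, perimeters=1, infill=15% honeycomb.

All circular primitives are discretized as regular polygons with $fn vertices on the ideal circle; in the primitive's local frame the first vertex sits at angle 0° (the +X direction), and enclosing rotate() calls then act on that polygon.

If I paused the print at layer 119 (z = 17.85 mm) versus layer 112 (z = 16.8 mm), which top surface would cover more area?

layer 119 (z = 17.85 mm)

Layer 119 (z = 17.85): the r=3.5 cylinder contributes a regular 32-gon of circumradius 3.5 (area = (32/2)·3.500²·sin(360°/32) = 38.24 mm²); the 23×25 cube at (9.5, -2) contributes its full rectangle (area 575.00 mm²); the cone at (0, -4) (r1=7→r2=4) has section circumradius 4.060 here — a regular 32-gon (area = (32/2)·4.060²·sin(360°/32) = 51.45 mm²); the cube at (5, -3.5) does not reach this height (z outside [5.5, 16.5]); Taking the first minus the rest: starting from the r=3.5 cylinder (38.24 mm²), the 23×25 cube at (9.5, -2) misses the remaining region (no effect); the cone at (0, -4) partially overlaps it — only the 15.85 mm² overlap (of its 51.45 mm²) is removed, clipping the outline — area = 22.39 mm²; the cube at (15, 5) is not intersected at this z (z outside [9, 17]); Subtracting the remaining from the first: none of the subtracted shapes is present at this height, so that combined region is unchanged — area = 22.39 mm². So its area = 22.39 mm². Layer 112 (z = 16.8): the r=3.5 cylinder contributes a regular 32-gon of circumradius 3.5 (area = (32/2)·3.500²·sin(360°/32) = 38.24 mm²); the cube at (9.5, -2) is present — its section is the full 23×25 rectangle (area 575.00 mm²); the cone at (0, -4): at t=0.840 of its height the radius interpolates to r₁+(r₂−r₁)t = 4.480, giving a regular 32-gon of that circumradius (area = (32/2)·4.480²·sin(360°/32) = 62.65 mm²); the cube at (5, -3.5) is absent (z outside [5.5, 16.5]); After the difference (first − rest): starting from the r=3.5 cylinder (38.24 mm²), the 23×25 cube at (9.5, -2) misses the remaining region (no effect); the cone at (0, -4) partially overlaps it — only the 18.95 mm² overlap (of its 62.65 mm²) is removed, clipping the outline — area = 19.29 mm²; the 17.5×21.5 cube at (15, 5) contributes its full rectangle (area 376.25 mm²); Taking the first minus the rest: starting from that combined region (19.29 mm²), the 17.5×21.5 cube at (15, 5) misses the remaining region (no effect) — area = 19.29 mm². So its area = 19.29 mm². Layer 119 is larger (22.39 vs 19.29 mm²).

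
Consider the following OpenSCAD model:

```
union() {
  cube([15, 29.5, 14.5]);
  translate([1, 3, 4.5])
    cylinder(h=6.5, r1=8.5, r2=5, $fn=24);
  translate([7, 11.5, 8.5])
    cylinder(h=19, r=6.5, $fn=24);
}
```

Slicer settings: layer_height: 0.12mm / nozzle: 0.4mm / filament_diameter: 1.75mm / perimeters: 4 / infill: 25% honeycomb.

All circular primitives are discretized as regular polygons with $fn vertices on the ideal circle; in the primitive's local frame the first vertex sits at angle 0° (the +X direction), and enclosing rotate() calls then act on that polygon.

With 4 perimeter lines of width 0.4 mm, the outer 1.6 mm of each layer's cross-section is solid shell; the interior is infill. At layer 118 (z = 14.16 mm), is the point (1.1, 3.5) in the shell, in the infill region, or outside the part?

At z = 14.16 mm: the cube (footprint 15×29.5) is included at this height; the cone at (1, 3) is absent (z outside [4.5, 11]); the r=6.5 cylinder at (7, 11.5) contributes a regular 24-gon of circumradius 6.5; Merging all regions: the r=6.5 cylinder at (7, 11.5) lies entirely inside the 15×29.5 cube, so the union is just the 15×29.5 cube — 1 connected region. Overall, the cross-section is a single solid region. The nearest boundary edge runs (0.00, 0.00)→(0.00, 29.50); distance from the point to it = 1.10 mm. The point is inside the cross-section, 1.10 mm from the nearest boundary — within the 1.6 mm shell band (4 × 0.4).

shell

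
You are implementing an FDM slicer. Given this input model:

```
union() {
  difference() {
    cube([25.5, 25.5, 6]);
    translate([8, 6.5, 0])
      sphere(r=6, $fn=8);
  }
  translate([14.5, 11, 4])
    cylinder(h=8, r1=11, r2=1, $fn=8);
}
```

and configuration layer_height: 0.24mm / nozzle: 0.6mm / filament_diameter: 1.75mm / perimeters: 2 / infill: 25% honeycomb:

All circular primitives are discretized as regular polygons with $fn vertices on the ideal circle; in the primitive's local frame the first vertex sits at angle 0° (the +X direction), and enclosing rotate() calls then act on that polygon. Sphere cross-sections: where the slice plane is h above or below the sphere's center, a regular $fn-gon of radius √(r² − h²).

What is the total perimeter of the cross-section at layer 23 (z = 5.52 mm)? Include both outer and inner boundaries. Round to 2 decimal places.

112.69 mm

At z = 5.52 mm: the cube (footprint 25.5×25.5) is included at this height (perimeter 102.00 mm); the r=6 sphere at (8, 6.5) slices to a regular 8-gon of circumradius 2.352 (√(r²−h²) with h=5.52 from center) (perimeter = 2·8·2.352·sin(180°/8) = 14.40 mm); After the difference (first − rest): starting from the 25.5×25.5 cube, the r=6 sphere at (8, 6.5) lies wholly inside it (removes its full 15.64 mm² and its 14.40 mm outline becomes a hole wall) — boundary (outer + 1 inner loop) = 116.40 mm; the cone at (14.5, 11): at t=0.190 of its height the radius interpolates to r₁+(r₂−r₁)t = 9.100, giving a regular 8-gon of that circumradius (perimeter = 2·8·9.100·sin(180°/8) = 55.72 mm); Merging all regions: the regions partially overlap (shared area 223.51 mm²), so the edge portions inside another operand are dropped and the merged outline is re-measured after clipping — boundary (outer + 1 inner loop) = 112.69 mm. Overall, the cross-section is one region with 1 hole. Total boundary length (outer + inner) = 112.69 mm.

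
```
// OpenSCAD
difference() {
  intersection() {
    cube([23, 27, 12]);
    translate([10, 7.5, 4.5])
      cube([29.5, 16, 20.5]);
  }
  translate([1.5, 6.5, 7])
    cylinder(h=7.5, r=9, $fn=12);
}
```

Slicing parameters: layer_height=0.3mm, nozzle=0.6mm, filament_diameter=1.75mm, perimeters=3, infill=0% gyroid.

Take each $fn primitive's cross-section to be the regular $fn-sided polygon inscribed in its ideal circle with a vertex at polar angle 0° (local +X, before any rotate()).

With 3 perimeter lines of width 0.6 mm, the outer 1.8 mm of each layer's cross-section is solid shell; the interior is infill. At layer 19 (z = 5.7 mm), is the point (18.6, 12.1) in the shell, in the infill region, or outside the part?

At z = 5.7 mm: the cube (footprint 23×27) is included at this height; the cube at (10, 7.5) (footprint 29.5×16) is included at this height; Taking the intersection: the 29.5×16 cube at (10, 7.5) partially overlaps the 23×27 cube; clipping to the common part keeps 208.00 mm² — 1 connected region; the cylinder at (1.5, 6.5) is not intersected at this z (z outside [7, 14.5]); Taking the first minus the rest: none of the subtracted shapes is present at this height, so the result so far is unchanged — 1 connected region. Overall, the cross-section is a single solid region. The nearest boundary edge runs (23.00, 23.50)→(23.00, 7.50); distance from the point to it = 4.40 mm. The point is inside the cross-section and 4.40 mm from the nearest boundary — more than the 1.8 mm shell width (3 × 0.6), so it's in the infill interior.

infill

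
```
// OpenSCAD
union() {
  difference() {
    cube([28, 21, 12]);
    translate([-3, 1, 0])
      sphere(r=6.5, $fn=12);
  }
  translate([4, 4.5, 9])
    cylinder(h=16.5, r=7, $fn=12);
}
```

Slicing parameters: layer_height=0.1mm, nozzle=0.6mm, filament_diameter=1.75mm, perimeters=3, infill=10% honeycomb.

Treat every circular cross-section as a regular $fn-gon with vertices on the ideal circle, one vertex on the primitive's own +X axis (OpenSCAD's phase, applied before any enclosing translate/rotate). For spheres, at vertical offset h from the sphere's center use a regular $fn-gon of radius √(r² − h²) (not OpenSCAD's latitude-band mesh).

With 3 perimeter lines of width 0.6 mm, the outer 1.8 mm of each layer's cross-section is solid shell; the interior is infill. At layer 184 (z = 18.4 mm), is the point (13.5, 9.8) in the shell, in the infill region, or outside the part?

At z = 18.4 mm: the cube is absent (z outside [0, 12]); the sphere at (-3, 1) does not reach this height (|z−center|=18.400 > r=6.5); Taking the first minus the rest: the first operand is absent here, so nothing remains; the r=7 cylinder at (4, 4.5) gives a regular 12-gon of circumradius 7 (constant along its height); Combining (union): only the r=7 cylinder at (4, 4.5) is present, so the union is just that shape — 1 connected region. Overall, the cross-section is a single solid region. The nearest boundary edge runs (11.00, 4.50)→(10.06, 8.00); distance from the point to it = 3.88 mm. The point is not inside any of the regions above, so it lies outside the cross-section (3.88 mm from the nearest boundary).

outside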